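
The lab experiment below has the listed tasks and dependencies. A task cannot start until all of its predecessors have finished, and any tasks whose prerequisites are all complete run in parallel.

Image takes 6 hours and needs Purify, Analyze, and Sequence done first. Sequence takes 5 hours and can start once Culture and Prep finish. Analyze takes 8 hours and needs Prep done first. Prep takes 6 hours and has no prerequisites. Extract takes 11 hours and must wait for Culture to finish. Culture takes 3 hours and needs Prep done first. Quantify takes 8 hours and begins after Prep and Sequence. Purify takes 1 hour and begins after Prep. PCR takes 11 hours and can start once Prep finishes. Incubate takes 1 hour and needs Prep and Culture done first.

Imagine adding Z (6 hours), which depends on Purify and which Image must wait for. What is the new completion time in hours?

22

Originally the lab experiment takes 22 hours.
With Z inserted, Image now waits for max(Purify, Analyze, Sequence, Z).
New critical path: Prep→Culture→Sequence→Quantify = 6+3+5+8 = 22 ⇒ 22 hours.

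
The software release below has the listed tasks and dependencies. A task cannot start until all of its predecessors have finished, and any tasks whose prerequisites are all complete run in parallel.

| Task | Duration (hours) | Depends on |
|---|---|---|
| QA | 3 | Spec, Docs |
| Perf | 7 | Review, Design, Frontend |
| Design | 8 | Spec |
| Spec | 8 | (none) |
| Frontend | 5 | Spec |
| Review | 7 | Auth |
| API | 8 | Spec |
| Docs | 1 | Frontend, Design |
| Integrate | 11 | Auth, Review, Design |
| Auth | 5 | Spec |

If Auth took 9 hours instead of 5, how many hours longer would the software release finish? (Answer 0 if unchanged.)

4

Baseline: Spec→Auth→Review→Integrate = 8+5+7+11 = 31 → 31 hours.
Since Auth is critical, the +4 change carries straight to that chain (now 35 hours).
No other chain overtakes it, so the finish is 35 hours.
Change in finish: 35 − 31 = +4 hours.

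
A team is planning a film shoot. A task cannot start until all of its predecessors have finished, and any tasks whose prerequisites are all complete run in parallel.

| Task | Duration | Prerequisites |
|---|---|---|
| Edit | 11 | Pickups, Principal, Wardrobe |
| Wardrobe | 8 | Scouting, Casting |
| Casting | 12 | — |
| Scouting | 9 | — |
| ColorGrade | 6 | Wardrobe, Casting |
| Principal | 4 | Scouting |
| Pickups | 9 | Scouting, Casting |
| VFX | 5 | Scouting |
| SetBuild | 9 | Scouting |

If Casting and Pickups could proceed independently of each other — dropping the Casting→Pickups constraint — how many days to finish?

Original critical path: Casting→Pickups→Edit = 12+9+11 = 32 ⇒ 32 days.
Without Casting→Pickups, Pickups's earliest start moves from 12 to 9.
The longest chain is now Casting→Wardrobe→Edit = 12+8+11 = 31, so the film shoot takes 31 days.

31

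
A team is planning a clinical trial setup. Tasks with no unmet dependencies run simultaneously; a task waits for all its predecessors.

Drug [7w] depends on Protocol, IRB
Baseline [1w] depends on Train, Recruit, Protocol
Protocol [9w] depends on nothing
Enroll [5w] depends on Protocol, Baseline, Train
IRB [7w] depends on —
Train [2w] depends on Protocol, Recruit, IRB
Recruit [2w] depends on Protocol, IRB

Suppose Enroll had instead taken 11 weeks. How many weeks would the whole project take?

25

As given, the longest chain is Protocol→Recruit→Train→Baseline→Enroll = 9+2+2+1+5 = 19, so the finish is 19 weeks.
Enroll lies on that path, so at 11 weeks the path becomes 25 weeks.
That remains the longest chain; total 25 weeks.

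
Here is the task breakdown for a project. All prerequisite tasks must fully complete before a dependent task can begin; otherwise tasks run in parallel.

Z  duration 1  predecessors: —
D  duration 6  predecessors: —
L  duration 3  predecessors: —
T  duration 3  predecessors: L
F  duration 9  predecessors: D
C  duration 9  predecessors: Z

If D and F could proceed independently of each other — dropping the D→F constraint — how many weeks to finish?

10

With the dependency in place, D→F = 6+9 = 15 sets the finish at 15 weeks.
Without D→F, F's earliest start moves from 6 to 0.
After: Z→C = 1+9 = 10 → 10 weeks.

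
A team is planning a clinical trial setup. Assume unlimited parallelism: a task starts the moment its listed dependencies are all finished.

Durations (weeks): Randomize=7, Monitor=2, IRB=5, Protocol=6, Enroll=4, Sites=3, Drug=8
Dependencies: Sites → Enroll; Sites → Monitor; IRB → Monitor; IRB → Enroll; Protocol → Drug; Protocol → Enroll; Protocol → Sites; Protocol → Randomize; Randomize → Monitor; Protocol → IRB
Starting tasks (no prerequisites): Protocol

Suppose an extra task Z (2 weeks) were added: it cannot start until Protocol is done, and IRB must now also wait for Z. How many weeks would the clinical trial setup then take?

Originally the clinical trial setup takes 15 weeks.
With Z inserted, IRB now waits for max(Protocol, Z).
New critical path: Protocol→Z→IRB→Enroll = 6+2+5+4 = 17 ⇒ 17 weeks.

17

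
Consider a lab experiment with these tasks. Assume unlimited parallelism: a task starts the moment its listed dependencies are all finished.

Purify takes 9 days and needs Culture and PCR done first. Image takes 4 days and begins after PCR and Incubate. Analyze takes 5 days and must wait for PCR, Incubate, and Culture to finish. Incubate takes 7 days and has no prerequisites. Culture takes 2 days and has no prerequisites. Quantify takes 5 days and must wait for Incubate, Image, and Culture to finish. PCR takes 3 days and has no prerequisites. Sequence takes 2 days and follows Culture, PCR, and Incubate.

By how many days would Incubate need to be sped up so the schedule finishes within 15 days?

Current finish: 16 days; target: 15.
Incubate is on every critical path, so each day cut from Incubate cuts the finish by one (this holds down to a finish of 12).
Need 16 − 15 = 1 day off Incubate → Incubate becomes 6 days, finish becomes 15.

1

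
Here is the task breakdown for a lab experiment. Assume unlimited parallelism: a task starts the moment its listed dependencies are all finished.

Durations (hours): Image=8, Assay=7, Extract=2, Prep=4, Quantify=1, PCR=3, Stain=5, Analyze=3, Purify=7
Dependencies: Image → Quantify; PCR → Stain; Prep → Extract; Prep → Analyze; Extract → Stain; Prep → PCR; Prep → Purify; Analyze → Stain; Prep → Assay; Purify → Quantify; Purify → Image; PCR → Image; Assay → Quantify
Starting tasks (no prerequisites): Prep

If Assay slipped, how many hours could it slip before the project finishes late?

8

The longest chain is Prep→Purify→Image→Quantify = 4+7+8+1 = 20; overall finish 20 hours.
The longest chain containing Assay totals 12 hours.
So Assay can slip 19 − 11 = 8 hours.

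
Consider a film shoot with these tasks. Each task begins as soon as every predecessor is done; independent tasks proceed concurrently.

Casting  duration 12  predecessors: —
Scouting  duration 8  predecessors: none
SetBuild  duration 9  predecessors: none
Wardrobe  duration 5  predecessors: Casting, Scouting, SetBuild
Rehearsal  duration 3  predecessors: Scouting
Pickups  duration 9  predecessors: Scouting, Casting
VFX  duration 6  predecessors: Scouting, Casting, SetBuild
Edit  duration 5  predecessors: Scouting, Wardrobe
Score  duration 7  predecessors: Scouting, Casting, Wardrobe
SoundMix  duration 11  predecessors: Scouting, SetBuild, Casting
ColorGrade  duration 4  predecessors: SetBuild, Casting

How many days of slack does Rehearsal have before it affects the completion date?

Casting→Wardrobe→Score = 12+5+7 = 24 sets the makespan at 24 days.
Rehearsal finishes as early as 11 and must finish by 24.
Float = 24 − 11 = 13.

13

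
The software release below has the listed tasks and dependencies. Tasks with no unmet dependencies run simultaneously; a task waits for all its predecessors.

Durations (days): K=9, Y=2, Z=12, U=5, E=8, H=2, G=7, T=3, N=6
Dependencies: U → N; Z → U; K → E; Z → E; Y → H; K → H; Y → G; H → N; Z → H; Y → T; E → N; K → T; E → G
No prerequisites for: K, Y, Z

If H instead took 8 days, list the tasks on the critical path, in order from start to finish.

The binding path is Z→E→G = 12+8+7 = 27; finish at 27 days.
H has 7 days of float (longest path through it is 20).
No other chain overtakes it, so the finish is 27 days.

Z, E, G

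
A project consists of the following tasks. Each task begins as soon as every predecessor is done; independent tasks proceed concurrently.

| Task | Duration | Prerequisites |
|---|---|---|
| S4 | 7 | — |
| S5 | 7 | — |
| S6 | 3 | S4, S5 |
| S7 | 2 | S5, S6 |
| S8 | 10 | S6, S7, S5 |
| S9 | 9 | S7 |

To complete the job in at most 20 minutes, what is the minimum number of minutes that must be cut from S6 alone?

Current finish: 22 minutes; target: 20.
S6 is on every critical path, so each minute cut from S6 cuts the finish by one (this holds down to a finish of 20).
Need 22 − 20 = 2 minutes off S6 → S6 becomes 1 minute, finish becomes 20.

2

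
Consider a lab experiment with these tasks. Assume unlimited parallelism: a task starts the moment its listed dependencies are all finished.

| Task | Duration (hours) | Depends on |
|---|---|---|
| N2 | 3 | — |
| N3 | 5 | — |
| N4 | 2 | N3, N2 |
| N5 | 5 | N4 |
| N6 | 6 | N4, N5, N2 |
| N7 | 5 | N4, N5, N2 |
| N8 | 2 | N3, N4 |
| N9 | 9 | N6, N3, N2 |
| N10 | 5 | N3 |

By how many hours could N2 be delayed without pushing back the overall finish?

2

N3→N4→N5→N6→N9 = 5+2+5+6+9 = 27 sets the makespan at 27 hours.
N2 finishes as early as 3 and must finish by 5.
So N2 can slip 5 − 3 = 2 hours.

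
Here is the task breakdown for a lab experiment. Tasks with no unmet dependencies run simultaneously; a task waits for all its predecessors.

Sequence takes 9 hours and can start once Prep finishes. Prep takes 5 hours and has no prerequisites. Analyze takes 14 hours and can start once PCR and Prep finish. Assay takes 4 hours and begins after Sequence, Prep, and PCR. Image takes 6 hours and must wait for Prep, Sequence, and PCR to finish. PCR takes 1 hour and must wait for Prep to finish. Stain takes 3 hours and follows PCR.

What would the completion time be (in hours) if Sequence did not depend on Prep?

20

Original critical path: Prep→PCR→Analyze = 5+1+14 = 20 ⇒ 20 hours.
Without Prep→Sequence, Sequence's earliest start moves from 5 to 0.
New critical path: Prep→PCR→Analyze = 5+1+14 = 20 ⇒ 20 hours.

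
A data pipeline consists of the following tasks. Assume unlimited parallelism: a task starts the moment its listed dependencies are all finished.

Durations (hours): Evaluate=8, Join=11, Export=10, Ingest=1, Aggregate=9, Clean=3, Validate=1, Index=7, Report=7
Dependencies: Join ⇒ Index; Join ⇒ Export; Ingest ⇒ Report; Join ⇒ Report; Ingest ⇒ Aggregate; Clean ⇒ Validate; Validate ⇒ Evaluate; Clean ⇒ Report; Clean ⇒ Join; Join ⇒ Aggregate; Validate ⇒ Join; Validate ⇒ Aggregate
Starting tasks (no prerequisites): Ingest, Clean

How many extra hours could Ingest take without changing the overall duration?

15

The longest chain is Clean→Validate→Join→Export = 3+1+11+10 = 25; overall finish 25 hours.
Longest path through Ingest: 10 hours (earliest finish 1, latest finish 16).
Slack of Ingest = 15 − 0 = 15 hours.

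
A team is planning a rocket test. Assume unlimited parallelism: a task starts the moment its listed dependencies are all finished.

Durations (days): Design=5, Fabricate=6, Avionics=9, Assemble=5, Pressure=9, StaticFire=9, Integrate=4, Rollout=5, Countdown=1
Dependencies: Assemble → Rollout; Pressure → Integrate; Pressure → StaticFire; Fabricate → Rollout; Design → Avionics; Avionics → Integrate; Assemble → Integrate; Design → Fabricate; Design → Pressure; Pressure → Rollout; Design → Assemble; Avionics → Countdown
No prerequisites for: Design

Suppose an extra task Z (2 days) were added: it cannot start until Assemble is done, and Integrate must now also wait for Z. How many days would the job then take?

Originally the job takes 23 days.
With Z inserted, Integrate now waits for max(Avionics, Assemble, Pressure, Z).
New critical path: Design→Pressure→StaticFire = 5+9+9 = 23 ⇒ 23 days.

23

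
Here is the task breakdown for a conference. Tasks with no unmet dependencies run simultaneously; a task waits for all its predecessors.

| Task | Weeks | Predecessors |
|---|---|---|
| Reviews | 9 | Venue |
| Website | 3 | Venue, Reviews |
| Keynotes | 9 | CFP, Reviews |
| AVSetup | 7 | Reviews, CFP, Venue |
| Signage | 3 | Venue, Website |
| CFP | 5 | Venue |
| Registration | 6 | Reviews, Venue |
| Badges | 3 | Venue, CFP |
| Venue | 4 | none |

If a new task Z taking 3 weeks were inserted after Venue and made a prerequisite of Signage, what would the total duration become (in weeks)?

Originally the conference takes 22 weeks.
With Z inserted, Signage now waits for max(Venue, Website, Z).
New critical path: Venue→Reviews→Keynotes = 4+9+9 = 22 ⇒ 22 weeks.

22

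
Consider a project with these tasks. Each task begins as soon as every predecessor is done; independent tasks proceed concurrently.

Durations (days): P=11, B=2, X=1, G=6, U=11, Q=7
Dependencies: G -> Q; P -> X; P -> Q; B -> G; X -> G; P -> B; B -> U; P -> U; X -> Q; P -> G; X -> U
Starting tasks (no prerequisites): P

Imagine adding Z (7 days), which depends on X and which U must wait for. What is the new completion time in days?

Originally the project takes 26 days.
With Z inserted, U now waits for max(B, P, X, Z).
New critical path: P→X→Z→U = 11+1+7+11 = 30 ⇒ 30 days.

30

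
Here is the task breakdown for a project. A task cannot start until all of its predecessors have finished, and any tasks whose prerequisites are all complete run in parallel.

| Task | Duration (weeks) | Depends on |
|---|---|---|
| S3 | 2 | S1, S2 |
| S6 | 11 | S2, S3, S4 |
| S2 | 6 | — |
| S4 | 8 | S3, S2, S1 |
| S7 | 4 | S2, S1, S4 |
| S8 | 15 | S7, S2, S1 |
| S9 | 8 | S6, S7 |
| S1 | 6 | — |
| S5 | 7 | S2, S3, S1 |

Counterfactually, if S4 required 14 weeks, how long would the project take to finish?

As given, the longest chain is S1→S3→S4→S6→S9 = 6+2+8+11+8 = 35, so the finish is 35 weeks.
Since S4 is critical, the +6 change carries straight to that chain (now 41 weeks).
The critical path is still S1→S3→S4→S6→S9; finish is now 41 weeks.

41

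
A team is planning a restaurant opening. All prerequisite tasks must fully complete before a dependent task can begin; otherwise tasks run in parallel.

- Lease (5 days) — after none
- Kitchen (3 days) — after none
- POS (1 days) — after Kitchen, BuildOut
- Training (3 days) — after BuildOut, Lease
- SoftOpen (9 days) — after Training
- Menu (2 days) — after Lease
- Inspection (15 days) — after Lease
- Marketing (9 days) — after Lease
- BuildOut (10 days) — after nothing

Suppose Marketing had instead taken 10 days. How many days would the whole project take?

Critical path before the change: BuildOut→Training→SoftOpen = 10+3+9 = 22 giving 22 days.
Marketing has 8 days of float (longest path through it is 14).
The critical path is still BuildOut→Training→SoftOpen; finish is now 22 days.

22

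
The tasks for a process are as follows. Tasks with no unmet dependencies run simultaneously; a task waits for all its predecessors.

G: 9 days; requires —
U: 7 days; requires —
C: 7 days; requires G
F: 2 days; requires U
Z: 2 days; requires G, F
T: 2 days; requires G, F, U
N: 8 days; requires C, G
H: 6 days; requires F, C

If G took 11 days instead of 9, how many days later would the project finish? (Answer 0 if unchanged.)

Critical path before the change: G→C→N = 9+7+8 = 24 giving 24 days.
G lies on that path, so at 11 days the path becomes 26 days.
That remains the longest chain; total 26 days.
Change in finish: 26 − 24 = +2 days.

2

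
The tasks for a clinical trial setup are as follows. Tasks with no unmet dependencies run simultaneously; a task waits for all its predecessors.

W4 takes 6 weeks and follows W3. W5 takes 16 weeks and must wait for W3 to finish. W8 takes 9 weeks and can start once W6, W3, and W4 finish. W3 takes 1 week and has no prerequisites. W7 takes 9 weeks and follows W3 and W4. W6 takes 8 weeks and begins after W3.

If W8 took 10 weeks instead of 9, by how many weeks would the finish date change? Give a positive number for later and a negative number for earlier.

1

The binding path is W3→W6→W8 = 1+8+9 = 18; finish at 18 weeks.
Since W8 is critical, the +1 change carries straight to that chain (now 19 weeks).
That remains the longest chain; total 19 weeks.
Change in finish: 19 − 18 = +1 weeks.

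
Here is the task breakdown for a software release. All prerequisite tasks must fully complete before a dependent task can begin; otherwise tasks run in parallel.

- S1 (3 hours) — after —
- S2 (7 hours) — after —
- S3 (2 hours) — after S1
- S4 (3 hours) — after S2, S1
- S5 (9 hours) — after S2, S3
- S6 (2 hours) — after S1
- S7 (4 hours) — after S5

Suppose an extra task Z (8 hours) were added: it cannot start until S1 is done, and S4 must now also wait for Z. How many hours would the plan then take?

Originally the plan takes 20 hours.
With Z inserted, S4 now waits for max(S2, S1, Z).
New critical path: S2→S5→S7 = 7+9+4 = 20 ⇒ 20 hours.

20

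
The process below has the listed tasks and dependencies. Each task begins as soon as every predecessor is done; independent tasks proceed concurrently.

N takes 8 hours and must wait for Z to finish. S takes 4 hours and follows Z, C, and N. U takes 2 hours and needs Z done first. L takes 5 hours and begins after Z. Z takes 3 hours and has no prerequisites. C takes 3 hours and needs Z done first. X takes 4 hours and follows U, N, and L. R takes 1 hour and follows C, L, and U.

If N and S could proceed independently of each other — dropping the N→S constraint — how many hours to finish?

Before: longest chain Z→N→S = 3+8+4 = 15, finish 15.
Without N→S, S's earliest start moves from 11 to 6.
The longest chain is now Z→N→X = 3+8+4 = 15, so the job takes 15 hours.

15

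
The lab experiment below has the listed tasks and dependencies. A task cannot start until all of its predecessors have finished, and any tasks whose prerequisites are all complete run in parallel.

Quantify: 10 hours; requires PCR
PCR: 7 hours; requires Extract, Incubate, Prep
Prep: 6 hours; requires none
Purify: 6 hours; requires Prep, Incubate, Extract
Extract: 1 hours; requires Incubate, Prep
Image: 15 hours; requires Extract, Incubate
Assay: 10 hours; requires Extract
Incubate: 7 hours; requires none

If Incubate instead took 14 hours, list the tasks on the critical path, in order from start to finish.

Incubate, Extract, PCR, Quantify

Critical path before the change: Incubate→Extract→PCR→Quantify = 7+1+7+10 = 25 giving 25 hours.
Since Incubate is critical, the +7 change carries straight to that chain (now 32 hours).
No other chain overtakes it, so the finish is 32 hours.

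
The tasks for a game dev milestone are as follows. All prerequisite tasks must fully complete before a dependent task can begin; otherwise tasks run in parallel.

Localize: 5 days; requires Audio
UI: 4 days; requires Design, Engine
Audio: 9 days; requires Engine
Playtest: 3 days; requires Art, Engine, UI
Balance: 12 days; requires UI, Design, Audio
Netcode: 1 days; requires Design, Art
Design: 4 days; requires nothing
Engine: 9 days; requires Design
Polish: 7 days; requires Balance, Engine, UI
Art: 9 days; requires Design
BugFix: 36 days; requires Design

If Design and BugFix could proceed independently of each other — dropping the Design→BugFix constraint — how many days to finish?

41

Before: longest chain Design→Engine→Audio→Balance→Polish = 4+9+9+12+7 = 41, finish 41.
Without Design→BugFix, BugFix's earliest start moves from 4 to 0.
The longest chain is now Design→Engine→Audio→Balance→Polish = 4+9+9+12+7 = 41, so the plan takes 41 days.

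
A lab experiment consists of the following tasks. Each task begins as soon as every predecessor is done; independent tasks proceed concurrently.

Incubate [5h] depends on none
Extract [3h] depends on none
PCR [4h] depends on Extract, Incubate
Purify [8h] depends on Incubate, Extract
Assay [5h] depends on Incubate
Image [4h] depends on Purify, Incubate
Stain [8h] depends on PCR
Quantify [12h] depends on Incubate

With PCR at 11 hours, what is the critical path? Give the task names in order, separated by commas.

As given, the longest chain is Incubate→PCR→Stain = 5+4+8 = 17, so the finish is 17 hours.
Since PCR is critical, the +7 change carries straight to that chain (now 24 hours).
That remains the longest chain; total 24 hours.

Incubate, PCR, Stain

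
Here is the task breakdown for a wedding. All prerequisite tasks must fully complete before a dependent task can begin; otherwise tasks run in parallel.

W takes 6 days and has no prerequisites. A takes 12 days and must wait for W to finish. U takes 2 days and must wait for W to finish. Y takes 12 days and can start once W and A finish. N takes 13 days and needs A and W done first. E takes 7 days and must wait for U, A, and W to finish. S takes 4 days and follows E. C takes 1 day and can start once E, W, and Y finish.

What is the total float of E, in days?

Critical path: W→A→Y→C = 6+12+12+1 = 31, so the finish is 31 days.
The longest chain containing E totals 29 days.
Float = 31 − 29 = 2.

2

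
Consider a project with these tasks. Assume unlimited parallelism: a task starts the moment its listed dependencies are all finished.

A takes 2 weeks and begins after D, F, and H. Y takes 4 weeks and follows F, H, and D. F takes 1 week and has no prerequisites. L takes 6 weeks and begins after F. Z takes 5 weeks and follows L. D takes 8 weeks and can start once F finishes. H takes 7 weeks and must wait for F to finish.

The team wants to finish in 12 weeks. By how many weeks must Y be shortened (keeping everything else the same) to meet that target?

1

Current finish: 13 weeks; target: 12.
Y is on every critical path, so each week cut from Y cuts the finish by one (this holds down to a finish of 12).
Need 13 − 12 = 1 week off Y → Y becomes 3 weeks, finish becomes 12.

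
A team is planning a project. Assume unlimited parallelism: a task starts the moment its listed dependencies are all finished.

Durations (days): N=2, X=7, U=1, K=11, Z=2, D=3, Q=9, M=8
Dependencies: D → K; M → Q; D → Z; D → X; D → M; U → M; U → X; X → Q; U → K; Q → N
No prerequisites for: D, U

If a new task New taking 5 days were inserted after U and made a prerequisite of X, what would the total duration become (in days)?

24

Originally the project takes 22 days.
With New inserted, X now waits for max(U, D, New).
New critical path: U→New→X→Q→N = 1+5+7+9+2 = 24 ⇒ 24 days.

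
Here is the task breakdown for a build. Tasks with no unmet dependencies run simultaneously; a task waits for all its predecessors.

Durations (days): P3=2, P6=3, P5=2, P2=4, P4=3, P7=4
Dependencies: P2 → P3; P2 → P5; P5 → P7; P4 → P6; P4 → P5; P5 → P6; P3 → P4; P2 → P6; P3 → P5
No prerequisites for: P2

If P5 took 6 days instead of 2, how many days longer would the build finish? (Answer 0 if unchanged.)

4

The binding path is P2→P3→P4→P5→P7 = 4+2+3+2+4 = 15; finish at 15 days.
Since P5 is critical, the +4 change carries straight to that chain (now 19 days).
That remains the longest chain; total 19 days.
Change in finish: 19 − 15 = +4 days.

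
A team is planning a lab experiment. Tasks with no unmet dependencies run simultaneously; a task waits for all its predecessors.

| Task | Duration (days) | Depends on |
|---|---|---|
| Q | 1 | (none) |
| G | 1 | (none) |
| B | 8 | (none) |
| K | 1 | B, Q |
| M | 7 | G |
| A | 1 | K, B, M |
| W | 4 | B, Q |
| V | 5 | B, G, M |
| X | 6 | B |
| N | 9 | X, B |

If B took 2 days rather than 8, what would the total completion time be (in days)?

17

Baseline: B→X→N = 8+6+9 = 23 → 23 days.
B is on the critical path; changing it to 2 makes that path 17 days.
The critical path is still B→X→N; finish is now 17 days.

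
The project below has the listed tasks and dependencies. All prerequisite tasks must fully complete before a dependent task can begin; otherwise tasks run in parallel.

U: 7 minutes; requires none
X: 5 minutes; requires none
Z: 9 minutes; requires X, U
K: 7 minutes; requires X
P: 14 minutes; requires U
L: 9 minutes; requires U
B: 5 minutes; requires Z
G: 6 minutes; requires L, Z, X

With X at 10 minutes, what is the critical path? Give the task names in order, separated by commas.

X, Z, G

As given, the longest chain is U→Z→G = 7+9+6 = 22, so the finish is 22 minutes.
The longest path through X is only 20 minutes, so X has float 2.
Now X→Z→G = 10+9+6 = 25 is longest, so the finish becomes 25 minutes.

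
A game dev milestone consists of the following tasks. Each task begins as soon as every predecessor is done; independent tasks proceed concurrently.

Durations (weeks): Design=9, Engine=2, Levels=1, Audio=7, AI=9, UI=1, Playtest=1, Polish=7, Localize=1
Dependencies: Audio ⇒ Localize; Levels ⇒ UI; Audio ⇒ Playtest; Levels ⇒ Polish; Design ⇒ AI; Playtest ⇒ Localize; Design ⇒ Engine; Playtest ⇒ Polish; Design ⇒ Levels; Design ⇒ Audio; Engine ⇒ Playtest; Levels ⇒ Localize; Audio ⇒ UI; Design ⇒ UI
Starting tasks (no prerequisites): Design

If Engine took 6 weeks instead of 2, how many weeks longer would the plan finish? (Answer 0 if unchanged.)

0

Actual critical path: Design→Audio→Playtest→Polish = 9+7+1+7 = 24 ⇒ 24 weeks.
Engine is off the critical path — its longest chain is 19 weeks, giving 5 of slack.
That remains the longest chain; total 24 weeks.
Change in finish: 24 − 24 = +0 weeks.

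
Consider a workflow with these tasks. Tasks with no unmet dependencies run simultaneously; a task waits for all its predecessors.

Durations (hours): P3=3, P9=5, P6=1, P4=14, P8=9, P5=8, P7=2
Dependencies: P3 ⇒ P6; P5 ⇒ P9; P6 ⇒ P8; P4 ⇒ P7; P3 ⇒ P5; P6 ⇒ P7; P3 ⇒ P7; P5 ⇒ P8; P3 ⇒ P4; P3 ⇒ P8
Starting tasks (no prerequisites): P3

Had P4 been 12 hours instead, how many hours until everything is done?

20

The binding path is P3→P5→P8 = 3+8+9 = 20; finish at 20 hours.
P4 has 1 hour of float (longest path through it is 19).
The critical path is still P3→P5→P8; finish is now 20 hours.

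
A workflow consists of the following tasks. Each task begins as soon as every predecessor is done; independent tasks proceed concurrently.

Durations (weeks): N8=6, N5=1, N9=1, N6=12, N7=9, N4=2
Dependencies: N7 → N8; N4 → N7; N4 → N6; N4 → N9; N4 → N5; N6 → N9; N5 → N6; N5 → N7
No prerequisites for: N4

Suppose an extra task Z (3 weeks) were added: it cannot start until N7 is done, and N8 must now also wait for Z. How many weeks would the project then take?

Originally the project takes 18 weeks.
With Z inserted, N8 now waits for max(N7, Z).
New critical path: N4→N5→N7→Z→N8 = 2+1+9+3+6 = 21 ⇒ 21 weeks.

21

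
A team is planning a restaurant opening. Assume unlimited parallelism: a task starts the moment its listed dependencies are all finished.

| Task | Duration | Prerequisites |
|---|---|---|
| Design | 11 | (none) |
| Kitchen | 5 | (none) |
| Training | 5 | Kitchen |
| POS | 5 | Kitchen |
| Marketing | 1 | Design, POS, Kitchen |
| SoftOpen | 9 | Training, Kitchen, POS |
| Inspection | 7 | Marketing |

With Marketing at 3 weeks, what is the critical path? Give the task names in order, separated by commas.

Design, Marketing, Inspection

Actual critical path: Design→Marketing→Inspection = 11+1+7 = 19 ⇒ 19 weeks.
Marketing is on the critical path; changing it to 3 makes that path 21 weeks.
No other chain overtakes it, so the finish is 21 weeks.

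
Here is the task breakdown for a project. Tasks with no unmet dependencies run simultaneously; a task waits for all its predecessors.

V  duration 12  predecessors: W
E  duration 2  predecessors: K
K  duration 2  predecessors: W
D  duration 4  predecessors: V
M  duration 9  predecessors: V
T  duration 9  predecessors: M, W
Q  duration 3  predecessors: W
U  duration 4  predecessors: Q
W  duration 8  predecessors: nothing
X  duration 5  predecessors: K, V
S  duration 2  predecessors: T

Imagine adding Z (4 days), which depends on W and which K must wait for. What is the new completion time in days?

Originally the schedule takes 40 days.
With Z inserted, K now waits for max(W, Z).
New critical path: W→V→M→T→S = 8+12+9+9+2 = 40 ⇒ 40 days.

40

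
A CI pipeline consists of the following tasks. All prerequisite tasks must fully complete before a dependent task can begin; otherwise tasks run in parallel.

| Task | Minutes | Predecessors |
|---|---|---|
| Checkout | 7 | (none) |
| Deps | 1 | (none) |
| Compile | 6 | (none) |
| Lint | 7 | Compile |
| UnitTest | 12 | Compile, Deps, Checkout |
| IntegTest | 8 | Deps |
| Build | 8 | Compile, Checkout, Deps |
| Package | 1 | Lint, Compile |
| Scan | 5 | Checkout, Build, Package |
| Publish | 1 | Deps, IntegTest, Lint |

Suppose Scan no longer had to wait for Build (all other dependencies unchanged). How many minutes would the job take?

19

Before: longest chain Checkout→Build→Scan = 7+8+5 = 20, finish 20.
Without Build→Scan, Scan's earliest start moves from 15 to 14.
After: Checkout→UnitTest = 7+12 = 19 → 19 minutes.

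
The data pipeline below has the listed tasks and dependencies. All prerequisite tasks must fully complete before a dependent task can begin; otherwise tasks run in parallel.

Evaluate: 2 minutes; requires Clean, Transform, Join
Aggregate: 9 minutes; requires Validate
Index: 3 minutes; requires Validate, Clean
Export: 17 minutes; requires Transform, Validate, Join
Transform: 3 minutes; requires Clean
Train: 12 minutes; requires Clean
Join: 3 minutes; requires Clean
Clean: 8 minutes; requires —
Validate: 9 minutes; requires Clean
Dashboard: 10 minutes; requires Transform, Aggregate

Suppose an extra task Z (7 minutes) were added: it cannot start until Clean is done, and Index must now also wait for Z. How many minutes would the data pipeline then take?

36

Originally the data pipeline takes 36 minutes.
With Z inserted, Index now waits for max(Validate, Clean, Z).
New critical path: Clean→Validate→Aggregate→Dashboard = 8+9+9+10 = 36 ⇒ 36 minutes.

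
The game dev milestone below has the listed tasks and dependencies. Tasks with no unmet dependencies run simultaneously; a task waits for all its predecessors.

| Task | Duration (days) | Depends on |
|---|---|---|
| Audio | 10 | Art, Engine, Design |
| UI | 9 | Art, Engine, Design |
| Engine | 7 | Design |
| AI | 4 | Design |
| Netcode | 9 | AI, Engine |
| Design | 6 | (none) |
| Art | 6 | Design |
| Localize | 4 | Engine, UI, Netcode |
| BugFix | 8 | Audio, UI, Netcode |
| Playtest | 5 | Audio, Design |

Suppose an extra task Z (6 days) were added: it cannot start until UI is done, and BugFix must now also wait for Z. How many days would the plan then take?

Originally the plan takes 31 days.
With Z inserted, BugFix now waits for max(Audio, UI, Netcode, Z).
New critical path: Design→Engine→UI→Z→BugFix = 6+7+9+6+8 = 36 ⇒ 36 days.

36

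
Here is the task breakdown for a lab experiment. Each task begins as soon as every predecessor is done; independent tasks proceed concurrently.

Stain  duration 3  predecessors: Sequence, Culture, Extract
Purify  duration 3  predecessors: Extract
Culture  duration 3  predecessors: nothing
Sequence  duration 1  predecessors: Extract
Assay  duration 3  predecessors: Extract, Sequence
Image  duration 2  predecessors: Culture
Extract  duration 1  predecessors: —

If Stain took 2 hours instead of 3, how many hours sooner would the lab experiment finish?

1

Critical path before the change: Culture→Stain = 3+3 = 6 giving 6 hours.
Stain lies on that path, so at 2 hours the path becomes 5 hours.
The binding chain switches to Culture→Image = 3+2 = 5; finish 5 hours.
Change in finish: 5 − 6 = -1 hours.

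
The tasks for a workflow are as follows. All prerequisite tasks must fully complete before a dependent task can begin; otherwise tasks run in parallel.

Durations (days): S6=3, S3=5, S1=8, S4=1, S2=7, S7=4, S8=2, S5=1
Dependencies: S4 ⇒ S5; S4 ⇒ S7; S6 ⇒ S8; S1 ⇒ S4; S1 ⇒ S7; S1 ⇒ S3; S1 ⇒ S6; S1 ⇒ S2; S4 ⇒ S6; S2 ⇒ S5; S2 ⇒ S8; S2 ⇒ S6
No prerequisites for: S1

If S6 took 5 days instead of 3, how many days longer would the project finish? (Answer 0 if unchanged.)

As given, the longest chain is S1→S2→S6→S8 = 8+7+3+2 = 20, so the finish is 20 days.
S6 lies on that path, so at 5 days the path becomes 22 days.
That remains the longest chain; total 22 days.
Change in finish: 22 − 20 = +2 days.

2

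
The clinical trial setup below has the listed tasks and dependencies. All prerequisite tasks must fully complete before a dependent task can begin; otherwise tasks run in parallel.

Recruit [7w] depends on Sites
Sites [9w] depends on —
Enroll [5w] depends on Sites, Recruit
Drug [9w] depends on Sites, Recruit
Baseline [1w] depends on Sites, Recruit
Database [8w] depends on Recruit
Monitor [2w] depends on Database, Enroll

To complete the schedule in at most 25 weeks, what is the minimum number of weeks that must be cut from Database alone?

1

Current finish: 26 weeks; target: 25.
Database is on every critical path, so each week cut from Database cuts the finish by one (this holds down to a finish of 25).
Need 26 − 25 = 1 week off Database → Database becomes 7 weeks, finish becomes 25.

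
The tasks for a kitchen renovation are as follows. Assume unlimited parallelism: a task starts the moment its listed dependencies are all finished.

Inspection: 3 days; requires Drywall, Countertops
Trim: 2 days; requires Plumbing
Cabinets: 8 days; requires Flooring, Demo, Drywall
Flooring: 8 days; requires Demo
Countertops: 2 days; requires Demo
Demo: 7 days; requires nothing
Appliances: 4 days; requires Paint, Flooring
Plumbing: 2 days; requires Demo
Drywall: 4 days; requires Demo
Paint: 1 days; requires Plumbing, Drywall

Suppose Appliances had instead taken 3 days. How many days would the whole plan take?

As given, the longest chain is Demo→Flooring→Cabinets = 7+8+8 = 23, so the finish is 23 days.
The longest path through Appliances is only 19 days, so Appliances has float 4.
That remains the longest chain; total 23 days.

23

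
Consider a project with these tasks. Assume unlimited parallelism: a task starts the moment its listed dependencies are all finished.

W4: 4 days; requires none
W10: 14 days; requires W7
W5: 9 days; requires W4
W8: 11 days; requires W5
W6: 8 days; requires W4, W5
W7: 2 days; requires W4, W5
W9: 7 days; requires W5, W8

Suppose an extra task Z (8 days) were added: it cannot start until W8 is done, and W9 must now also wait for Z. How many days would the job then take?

39

Originally the job takes 31 days.
With Z inserted, W9 now waits for max(W5, W8, Z).
New critical path: W4→W5→W8→Z→W9 = 4+9+11+8+7 = 39 ⇒ 39 days.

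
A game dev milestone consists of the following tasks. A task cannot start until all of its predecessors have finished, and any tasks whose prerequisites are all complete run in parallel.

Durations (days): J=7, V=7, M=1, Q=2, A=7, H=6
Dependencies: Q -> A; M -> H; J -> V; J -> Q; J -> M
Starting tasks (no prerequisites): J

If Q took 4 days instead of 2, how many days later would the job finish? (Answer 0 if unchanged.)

2

Critical path before the change: J→Q→A = 7+2+7 = 16 giving 16 days.
Since Q is critical, the +2 change carries straight to that chain (now 18 days).
That remains the longest chain; total 18 days.
Change in finish: 18 − 16 = +2 days.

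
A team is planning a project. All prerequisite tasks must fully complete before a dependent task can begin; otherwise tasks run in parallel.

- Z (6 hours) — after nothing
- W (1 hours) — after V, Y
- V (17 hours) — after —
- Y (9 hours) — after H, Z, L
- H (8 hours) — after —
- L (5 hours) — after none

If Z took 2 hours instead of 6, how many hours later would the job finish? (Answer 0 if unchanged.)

0

The binding path is V→W = 17+1 = 18; finish at 18 hours.
Z is off the critical path — its longest chain is 16 hours, giving 2 of slack.
No other chain overtakes it, so the finish is 18 hours.
Change in finish: 18 − 18 = +0 hours.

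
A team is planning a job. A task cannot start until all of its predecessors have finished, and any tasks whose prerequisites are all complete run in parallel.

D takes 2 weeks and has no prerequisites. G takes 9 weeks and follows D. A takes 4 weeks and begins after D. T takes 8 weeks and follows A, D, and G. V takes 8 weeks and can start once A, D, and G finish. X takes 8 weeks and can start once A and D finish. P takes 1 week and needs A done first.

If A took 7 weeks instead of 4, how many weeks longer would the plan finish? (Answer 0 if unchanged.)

The binding path is D→G→T = 2+9+8 = 19; finish at 19 weeks.
A has 5 weeks of float (longest path through it is 14).
No other chain overtakes it, so the finish is 19 weeks.
Change in finish: 19 − 19 = +0 weeks.

0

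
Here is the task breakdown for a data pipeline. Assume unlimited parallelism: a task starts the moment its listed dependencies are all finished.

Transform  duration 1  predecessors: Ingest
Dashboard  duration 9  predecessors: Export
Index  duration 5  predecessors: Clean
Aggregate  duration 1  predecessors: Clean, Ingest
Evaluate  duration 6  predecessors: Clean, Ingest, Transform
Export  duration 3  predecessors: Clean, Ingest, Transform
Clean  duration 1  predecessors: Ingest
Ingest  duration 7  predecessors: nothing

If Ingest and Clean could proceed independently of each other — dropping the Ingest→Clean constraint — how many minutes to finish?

20

Before: longest chain Ingest→Clean→Export→Dashboard = 7+1+3+9 = 20, finish 20.
Without Ingest→Clean, Clean's earliest start moves from 7 to 0.
The longest chain is now Ingest→Transform→Export→Dashboard = 7+1+3+9 = 20, so the schedule takes 20 minutes.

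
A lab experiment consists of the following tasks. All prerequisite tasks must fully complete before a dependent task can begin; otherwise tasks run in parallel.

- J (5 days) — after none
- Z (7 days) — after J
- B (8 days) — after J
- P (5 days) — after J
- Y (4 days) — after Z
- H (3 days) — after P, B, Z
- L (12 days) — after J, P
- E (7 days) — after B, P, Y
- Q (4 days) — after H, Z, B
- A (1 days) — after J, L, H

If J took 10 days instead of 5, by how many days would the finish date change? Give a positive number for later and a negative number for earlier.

Baseline: J→Z→Y→E = 5+7+4+7 = 23 → 23 days.
Since J is critical, the +5 change carries straight to that chain (now 28 days).
The critical path is still J→Z→Y→E; finish is now 28 days.
Change in finish: 28 − 23 = +5 days.

5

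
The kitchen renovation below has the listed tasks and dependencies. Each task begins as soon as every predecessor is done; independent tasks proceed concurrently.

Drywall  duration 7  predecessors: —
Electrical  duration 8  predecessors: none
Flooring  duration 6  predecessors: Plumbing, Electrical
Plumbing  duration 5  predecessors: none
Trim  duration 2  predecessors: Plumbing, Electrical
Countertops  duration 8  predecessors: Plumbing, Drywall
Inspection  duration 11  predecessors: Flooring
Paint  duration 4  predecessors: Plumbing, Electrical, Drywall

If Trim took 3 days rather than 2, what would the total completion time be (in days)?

As given, the longest chain is Electrical→Flooring→Inspection = 8+6+11 = 25, so the finish is 25 days.
The longest path through Trim is only 10 days, so Trim has float 15.
No other chain overtakes it, so the finish is 25 days.

25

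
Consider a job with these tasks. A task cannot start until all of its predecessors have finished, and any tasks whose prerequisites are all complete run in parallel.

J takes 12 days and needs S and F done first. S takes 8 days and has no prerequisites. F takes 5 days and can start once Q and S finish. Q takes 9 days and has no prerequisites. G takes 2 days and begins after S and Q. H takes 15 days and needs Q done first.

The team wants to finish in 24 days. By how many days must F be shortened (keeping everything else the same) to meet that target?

Current finish: 26 days; target: 24.
F is on every critical path, so each day cut from F cuts the finish by one (this holds down to a finish of 24).
Need 26 − 24 = 2 days off F → F becomes 3 days, finish becomes 24.

2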